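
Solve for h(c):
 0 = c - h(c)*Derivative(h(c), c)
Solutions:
 h(c) = -sqrt(C1 + c^2)
 h(c) = sqrt(C1 + c^2)


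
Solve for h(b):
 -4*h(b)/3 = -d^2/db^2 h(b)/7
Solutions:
 h(b) = C1*exp(-2*sqrt(21)*b/3) + C2*exp(2*sqrt(21)*b/3)


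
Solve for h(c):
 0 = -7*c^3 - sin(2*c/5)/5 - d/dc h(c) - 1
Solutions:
 h(c) = C1 - 7*c^4/4 - c + cos(2*c/5)/2


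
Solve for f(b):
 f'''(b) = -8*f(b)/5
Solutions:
 f(b) = C3*exp(-2*5^(2/3)*b/5) + (C1*sin(sqrt(3)*5^(2/3)*b/5) + C2*cos(sqrt(3)*5^(2/3)*b/5))*exp(5^(2/3)*b/5)


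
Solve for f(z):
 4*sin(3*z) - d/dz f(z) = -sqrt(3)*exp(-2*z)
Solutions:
 f(z) = C1 - 4*cos(3*z)/3 - sqrt(3)*exp(-2*z)/2


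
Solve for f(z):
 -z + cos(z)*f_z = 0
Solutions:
 f(z) = C1 + Integral(z/cos(z), z)


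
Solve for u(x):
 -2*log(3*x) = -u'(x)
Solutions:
 u(x) = C1 + 2*x*log(x) - 2*x + x*log(9)


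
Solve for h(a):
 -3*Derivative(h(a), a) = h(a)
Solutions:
 h(a) = C1*exp(-a/3)


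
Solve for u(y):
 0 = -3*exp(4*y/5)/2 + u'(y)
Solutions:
 u(y) = C1 + 15*exp(4*y/5)/8


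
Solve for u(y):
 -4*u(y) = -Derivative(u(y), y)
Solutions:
 u(y) = C1*exp(4*y)


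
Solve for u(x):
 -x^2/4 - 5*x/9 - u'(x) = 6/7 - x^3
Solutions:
 u(x) = C1 + x^4/4 - x^3/12 - 5*x^2/18 - 6*x/7


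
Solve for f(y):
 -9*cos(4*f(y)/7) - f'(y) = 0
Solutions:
 9*y - 7*log(sin(4*f(y)/7) - 1)/8 + 7*log(sin(4*f(y)/7) + 1)/8 = C1


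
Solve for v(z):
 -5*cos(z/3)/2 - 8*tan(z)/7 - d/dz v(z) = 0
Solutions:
 v(z) = C1 + 8*log(cos(z))/7 - 15*sin(z/3)/2


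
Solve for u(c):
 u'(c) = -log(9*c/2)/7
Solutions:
 u(c) = C1 - c*log(c)/7 - 2*c*log(3)/7 + c*log(2)/7 + c/7


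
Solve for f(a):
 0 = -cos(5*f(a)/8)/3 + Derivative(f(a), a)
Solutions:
 -a/3 - 4*log(sin(5*f(a)/8) - 1)/5 + 4*log(sin(5*f(a)/8) + 1)/5 = C1


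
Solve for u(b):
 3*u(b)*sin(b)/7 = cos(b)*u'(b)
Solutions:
 u(b) = C1/cos(b)^(3/7)


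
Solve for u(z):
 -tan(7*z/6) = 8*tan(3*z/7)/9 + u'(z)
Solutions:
 u(z) = C1 + 56*log(cos(3*z/7))/27 + 6*log(cos(7*z/6))/7


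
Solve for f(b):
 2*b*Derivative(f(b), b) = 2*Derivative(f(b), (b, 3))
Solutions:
 f(b) = C1 + Integral(C2*airyai(b) + C3*airybi(b), b)


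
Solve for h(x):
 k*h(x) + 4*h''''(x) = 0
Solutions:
 h(x) = C1*exp(-sqrt(2)*x*(-k)^(1/4)/2) + C2*exp(sqrt(2)*x*(-k)^(1/4)/2) + C3*exp(-sqrt(2)*I*x*(-k)^(1/4)/2) + C4*exp(sqrt(2)*I*x*(-k)^(1/4)/2)


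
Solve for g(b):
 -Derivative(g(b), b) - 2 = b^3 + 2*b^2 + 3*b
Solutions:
 g(b) = C1 - b^4/4 - 2*b^3/3 - 3*b^2/2 - 2*b


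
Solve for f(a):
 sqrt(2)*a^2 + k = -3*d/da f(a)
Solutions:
 f(a) = C1 - sqrt(2)*a^3/9 - a*k/3


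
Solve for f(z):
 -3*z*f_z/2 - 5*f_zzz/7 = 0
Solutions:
 f(z) = C1 + Integral(C2*airyai(-10^(2/3)*21^(1/3)*z/10) + C3*airybi(-10^(2/3)*21^(1/3)*z/10), z)


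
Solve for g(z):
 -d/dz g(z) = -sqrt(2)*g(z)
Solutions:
 g(z) = C1*exp(sqrt(2)*z)


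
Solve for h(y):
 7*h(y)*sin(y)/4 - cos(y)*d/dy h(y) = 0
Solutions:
 h(y) = C1/cos(y)^(7/4)


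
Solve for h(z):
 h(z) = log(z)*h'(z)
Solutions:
 h(z) = C1*exp(li(z))


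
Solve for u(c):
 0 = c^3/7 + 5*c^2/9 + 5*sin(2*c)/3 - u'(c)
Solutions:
 u(c) = C1 + c^4/28 + 5*c^3/27 - 5*cos(2*c)/6


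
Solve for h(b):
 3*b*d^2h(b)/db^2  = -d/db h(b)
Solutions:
 h(b) = C1 + C2*b^(2/3)


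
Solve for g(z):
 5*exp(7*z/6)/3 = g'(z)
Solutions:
 g(z) = C1 + 10*exp(7*z/6)/7


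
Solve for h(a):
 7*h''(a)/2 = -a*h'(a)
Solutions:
 h(a) = C1 + C2*erf(sqrt(7)*a/7)


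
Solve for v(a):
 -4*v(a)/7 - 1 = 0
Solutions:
 v(a) = -7/4


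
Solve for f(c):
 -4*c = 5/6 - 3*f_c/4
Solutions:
 f(c) = C1 + 8*c^2/3 + 10*c/9


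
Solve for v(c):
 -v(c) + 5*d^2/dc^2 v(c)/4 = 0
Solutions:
 v(c) = C1*exp(-2*sqrt(5)*c/5) + C2*exp(2*sqrt(5)*c/5)


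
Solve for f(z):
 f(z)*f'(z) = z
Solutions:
 f(z) = -sqrt(C1 + z^2)
 f(z) = sqrt(C1 + z^2)


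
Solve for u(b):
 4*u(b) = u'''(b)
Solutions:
 u(b) = C3*exp(2^(2/3)*b) + (C1*sin(2^(2/3)*sqrt(3)*b/2) + C2*cos(2^(2/3)*sqrt(3)*b/2))*exp(-2^(2/3)*b/2)


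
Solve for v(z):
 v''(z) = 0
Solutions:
 v(z) = C1 + C2*z


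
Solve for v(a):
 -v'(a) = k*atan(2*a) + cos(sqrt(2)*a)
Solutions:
 v(a) = C1 - k*(a*atan(2*a) - log(4*a^2 + 1)/4) - sqrt(2)*sin(sqrt(2)*a)/2


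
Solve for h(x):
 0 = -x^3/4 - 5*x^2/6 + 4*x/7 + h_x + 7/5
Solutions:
 h(x) = C1 + x^4/16 + 5*x^3/18 - 2*x^2/7 - 7*x/5


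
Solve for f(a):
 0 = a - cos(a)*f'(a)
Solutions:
 f(a) = C1 + Integral(a/cos(a), a)


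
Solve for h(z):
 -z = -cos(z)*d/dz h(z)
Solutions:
 h(z) = C1 + Integral(z/cos(z), z)


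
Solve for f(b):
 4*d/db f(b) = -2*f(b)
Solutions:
 f(b) = C1*exp(-b/2)


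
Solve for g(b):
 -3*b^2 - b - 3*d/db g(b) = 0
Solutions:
 g(b) = C1 - b^3/3 - b^2/6


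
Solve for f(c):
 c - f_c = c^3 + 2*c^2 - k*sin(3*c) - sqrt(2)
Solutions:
 f(c) = C1 - c^4/4 - 2*c^3/3 + c^2/2 + sqrt(2)*c - k*cos(3*c)/3


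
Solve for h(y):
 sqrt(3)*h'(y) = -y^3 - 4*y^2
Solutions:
 h(y) = C1 - sqrt(3)*y^4/12 - 4*sqrt(3)*y^3/9


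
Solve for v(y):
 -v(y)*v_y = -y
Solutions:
 v(y) = -sqrt(C1 + y^2)
 v(y) = sqrt(C1 + y^2)


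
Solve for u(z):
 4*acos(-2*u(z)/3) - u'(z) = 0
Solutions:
 Integral(1/acos(-2*_y/3), (_y, u(z))) = C1 + 4*z


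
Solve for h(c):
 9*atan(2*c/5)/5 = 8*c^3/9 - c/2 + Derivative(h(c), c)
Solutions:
 h(c) = C1 - 2*c^4/9 + c^2/4 + 9*c*atan(2*c/5)/5 - 9*log(4*c^2 + 25)/4


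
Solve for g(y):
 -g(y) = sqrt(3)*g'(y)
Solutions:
 g(y) = C1*exp(-sqrt(3)*y/3)


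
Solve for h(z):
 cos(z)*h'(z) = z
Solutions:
 h(z) = C1 + Integral(z/cos(z), z)


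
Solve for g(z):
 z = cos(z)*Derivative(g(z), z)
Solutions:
 g(z) = C1 + Integral(z/cos(z), z)


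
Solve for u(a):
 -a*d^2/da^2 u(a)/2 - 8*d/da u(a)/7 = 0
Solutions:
 u(a) = C1 + C2/a^(9/7)


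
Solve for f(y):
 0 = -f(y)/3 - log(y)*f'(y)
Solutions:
 f(y) = C1*exp(-li(y)/3)


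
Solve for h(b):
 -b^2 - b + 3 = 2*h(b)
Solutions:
 h(b) = -b^2/2 - b/2 + 3/2


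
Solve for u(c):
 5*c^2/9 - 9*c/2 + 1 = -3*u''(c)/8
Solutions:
 u(c) = C1 + C2*c - 10*c^4/81 + 2*c^3 - 4*c^2/3


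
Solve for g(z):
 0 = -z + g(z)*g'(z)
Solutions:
 g(z) = -sqrt(C1 + z^2)
 g(z) = sqrt(C1 + z^2)


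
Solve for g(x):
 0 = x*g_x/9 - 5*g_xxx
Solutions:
 g(x) = C1 + Integral(C2*airyai(75^(1/3)*x/15) + C3*airybi(75^(1/3)*x/15), x)


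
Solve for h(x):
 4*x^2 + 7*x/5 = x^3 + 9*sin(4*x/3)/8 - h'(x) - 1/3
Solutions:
 h(x) = C1 + x^4/4 - 4*x^3/3 - 7*x^2/10 - x/3 - 27*cos(4*x/3)/32


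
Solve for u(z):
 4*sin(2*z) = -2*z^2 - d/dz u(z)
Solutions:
 u(z) = C1 - 2*z^3/3 + 2*cos(2*z)


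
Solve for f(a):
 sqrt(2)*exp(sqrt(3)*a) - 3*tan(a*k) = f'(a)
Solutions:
 f(a) = C1 - 3*Piecewise((-log(cos(a*k))/k, Ne(k, 0)), (0, True)) + sqrt(6)*exp(sqrt(3)*a)/3


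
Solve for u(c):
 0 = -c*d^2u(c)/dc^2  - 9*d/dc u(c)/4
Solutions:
 u(c) = C1 + C2/c^(5/4)


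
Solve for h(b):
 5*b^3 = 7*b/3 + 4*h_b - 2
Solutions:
 h(b) = C1 + 5*b^4/16 - 7*b^2/24 + b/2


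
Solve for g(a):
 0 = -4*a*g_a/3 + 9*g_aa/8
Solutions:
 g(a) = C1 + C2*erfi(4*sqrt(3)*a/9)


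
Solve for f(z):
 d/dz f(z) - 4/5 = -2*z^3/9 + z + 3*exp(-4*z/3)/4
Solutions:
 f(z) = C1 - z^4/18 + z^2/2 + 4*z/5 - 9*exp(-4*z/3)/16


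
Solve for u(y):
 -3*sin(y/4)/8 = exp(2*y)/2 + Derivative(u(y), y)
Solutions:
 u(y) = C1 - exp(2*y)/4 + 3*cos(y/4)/2


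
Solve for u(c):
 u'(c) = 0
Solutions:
 u(c) = C1


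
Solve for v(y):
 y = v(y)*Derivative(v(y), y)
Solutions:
 v(y) = -sqrt(C1 + y^2)
 v(y) = sqrt(C1 + y^2)


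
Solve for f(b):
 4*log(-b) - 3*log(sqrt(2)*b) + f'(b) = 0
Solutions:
 f(b) = C1 - b*log(b) + b*(1 + 3*log(2)/2 - 4*I*pi)


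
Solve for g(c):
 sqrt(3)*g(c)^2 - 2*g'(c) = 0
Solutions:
 g(c) = -2/(C1 + sqrt(3)*c)


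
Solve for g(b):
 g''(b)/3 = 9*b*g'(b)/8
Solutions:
 g(b) = C1 + C2*erfi(3*sqrt(3)*b/4)


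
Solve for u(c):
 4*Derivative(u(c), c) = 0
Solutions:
 u(c) = C1


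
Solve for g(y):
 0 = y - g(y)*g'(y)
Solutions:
 g(y) = -sqrt(C1 + y^2)
 g(y) = sqrt(C1 + y^2)


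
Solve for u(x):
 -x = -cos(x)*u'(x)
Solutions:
 u(x) = C1 + Integral(x/cos(x), x)


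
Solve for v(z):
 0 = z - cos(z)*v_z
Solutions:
 v(z) = C1 + Integral(z/cos(z), z)


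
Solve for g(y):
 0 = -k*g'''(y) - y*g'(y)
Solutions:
 g(y) = C1 + Integral(C2*airyai(y*(-1/k)^(1/3)) + C3*airybi(y*(-1/k)^(1/3)), y)


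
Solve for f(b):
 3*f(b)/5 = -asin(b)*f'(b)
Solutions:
 f(b) = C1*exp(-3*Integral(1/asin(b), b)/5)


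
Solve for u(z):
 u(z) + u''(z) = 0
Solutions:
 u(z) = C1*sin(z) + C2*cos(z)


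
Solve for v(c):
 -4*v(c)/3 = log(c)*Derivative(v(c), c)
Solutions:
 v(c) = C1*exp(-4*li(c)/3)


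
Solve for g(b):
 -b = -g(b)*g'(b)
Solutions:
 g(b) = -sqrt(C1 + b^2)
 g(b) = sqrt(C1 + b^2)


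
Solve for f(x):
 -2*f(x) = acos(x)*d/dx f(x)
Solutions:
 f(x) = C1*exp(-2*Integral(1/acos(x), x))


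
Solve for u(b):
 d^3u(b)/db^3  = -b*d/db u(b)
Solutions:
 u(b) = C1 + Integral(C2*airyai(-b) + C3*airybi(-b), b)


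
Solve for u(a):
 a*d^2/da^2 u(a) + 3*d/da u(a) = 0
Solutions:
 u(a) = C1 + C2/a^2


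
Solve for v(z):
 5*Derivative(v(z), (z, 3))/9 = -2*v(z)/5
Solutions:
 v(z) = C3*exp(z*(-90^(1/3) + 3*10^(1/3)*3^(2/3))/20)*sin(3*10^(1/3)*3^(1/6)*z/10) + C4*exp(z*(-90^(1/3) + 3*10^(1/3)*3^(2/3))/20)*cos(3*10^(1/3)*3^(1/6)*z/10) + C5*exp(-z*(90^(1/3) + 3*10^(1/3)*3^(2/3))/20) + (C1*sin(3*10^(1/3)*3^(1/6)*z/10) + C2*cos(3*10^(1/3)*3^(1/6)*z/10))*exp(90^(1/3)*z/10)


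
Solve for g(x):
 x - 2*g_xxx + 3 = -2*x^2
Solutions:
 g(x) = C1 + C2*x + C3*x^2 + x^5/60 + x^4/48 + x^3/4


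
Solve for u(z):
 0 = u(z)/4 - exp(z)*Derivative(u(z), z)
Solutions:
 u(z) = C1*exp(-exp(-z)/4)


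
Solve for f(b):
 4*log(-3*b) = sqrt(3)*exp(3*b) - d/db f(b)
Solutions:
 f(b) = C1 - 4*b*log(-b) + 4*b*(1 - log(3)) + sqrt(3)*exp(3*b)/3


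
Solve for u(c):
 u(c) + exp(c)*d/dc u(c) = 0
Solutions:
 u(c) = C1*exp(exp(-c))


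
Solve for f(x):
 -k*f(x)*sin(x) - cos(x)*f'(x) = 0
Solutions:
 f(x) = C1*exp(k*log(cos(x)))


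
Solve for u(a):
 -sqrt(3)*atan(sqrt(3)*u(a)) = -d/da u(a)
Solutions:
 Integral(1/atan(sqrt(3)*_y), (_y, u(a))) = C1 + sqrt(3)*a


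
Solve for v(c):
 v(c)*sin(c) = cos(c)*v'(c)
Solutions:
 v(c) = C1/cos(c)


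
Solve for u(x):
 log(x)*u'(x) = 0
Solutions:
 u(x) = C1


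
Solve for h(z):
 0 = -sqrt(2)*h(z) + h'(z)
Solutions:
 h(z) = C1*exp(sqrt(2)*z)


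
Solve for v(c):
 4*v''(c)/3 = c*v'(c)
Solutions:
 v(c) = C1 + C2*erfi(sqrt(6)*c/4)


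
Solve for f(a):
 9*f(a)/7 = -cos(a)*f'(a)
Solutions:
 f(a) = C1*(sin(a) - 1)^(9/14)/(sin(a) + 1)^(9/14)


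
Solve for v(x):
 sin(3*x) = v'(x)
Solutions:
 v(x) = C1 - cos(3*x)/3


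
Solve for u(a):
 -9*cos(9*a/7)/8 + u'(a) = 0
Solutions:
 u(a) = C1 + 7*sin(9*a/7)/8


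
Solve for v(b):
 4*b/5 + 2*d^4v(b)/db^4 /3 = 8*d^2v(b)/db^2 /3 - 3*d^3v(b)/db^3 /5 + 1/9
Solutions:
 v(b) = C1 + C2*b + C3*exp(-5*b/2) + C4*exp(8*b/5) + b^3/20 + 31*b^2/2400


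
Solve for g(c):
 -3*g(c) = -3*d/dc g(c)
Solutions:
 g(c) = C1*exp(c)


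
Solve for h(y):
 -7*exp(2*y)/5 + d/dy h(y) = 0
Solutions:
 h(y) = C1 + 7*exp(2*y)/10


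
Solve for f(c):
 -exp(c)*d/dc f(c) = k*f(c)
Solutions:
 f(c) = C1*exp(k*exp(-c))


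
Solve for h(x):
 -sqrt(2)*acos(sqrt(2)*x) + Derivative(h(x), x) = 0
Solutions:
 h(x) = C1 + sqrt(2)*(x*acos(sqrt(2)*x) - sqrt(2)*sqrt(1 - 2*x^2)/2)


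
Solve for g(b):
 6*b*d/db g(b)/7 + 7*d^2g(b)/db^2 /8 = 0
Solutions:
 g(b) = C1 + C2*erf(2*sqrt(6)*b/7)


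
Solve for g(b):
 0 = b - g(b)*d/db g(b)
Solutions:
 g(b) = -sqrt(C1 + b^2)
 g(b) = sqrt(C1 + b^2)


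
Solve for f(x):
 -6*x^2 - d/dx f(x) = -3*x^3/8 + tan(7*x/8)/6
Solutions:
 f(x) = C1 + 3*x^4/32 - 2*x^3 + 4*log(cos(7*x/8))/21


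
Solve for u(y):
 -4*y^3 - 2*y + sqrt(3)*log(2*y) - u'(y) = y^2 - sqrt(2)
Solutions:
 u(y) = C1 - y^4 - y^3/3 - y^2 + sqrt(3)*y*log(y) - sqrt(3)*y + sqrt(3)*y*log(2) + sqrt(2)*y


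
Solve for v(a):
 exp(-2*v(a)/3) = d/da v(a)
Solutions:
 v(a) = 3*log(-sqrt(C1 + a)) - 3*log(3) + 3*log(6)/2
 v(a) = 3*log(C1 + a)/2 - 3*log(3) + 3*log(6)/2


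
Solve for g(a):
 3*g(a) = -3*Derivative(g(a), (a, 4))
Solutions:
 g(a) = (C1*sin(sqrt(2)*a/2) + C2*cos(sqrt(2)*a/2))*exp(-sqrt(2)*a/2) + (C3*sin(sqrt(2)*a/2) + C4*cos(sqrt(2)*a/2))*exp(sqrt(2)*a/2)


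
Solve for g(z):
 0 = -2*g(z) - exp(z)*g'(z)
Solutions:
 g(z) = C1*exp(2*exp(-z))


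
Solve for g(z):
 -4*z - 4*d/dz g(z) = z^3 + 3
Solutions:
 g(z) = C1 - z^4/16 - z^2/2 - 3*z/4


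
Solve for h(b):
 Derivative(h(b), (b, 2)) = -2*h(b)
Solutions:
 h(b) = C1*sin(sqrt(2)*b) + C2*cos(sqrt(2)*b)


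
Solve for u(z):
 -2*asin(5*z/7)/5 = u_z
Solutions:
 u(z) = C1 - 2*z*asin(5*z/7)/5 - 2*sqrt(49 - 25*z^2)/25


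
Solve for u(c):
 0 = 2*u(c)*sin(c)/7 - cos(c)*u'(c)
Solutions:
 u(c) = C1/cos(c)^(2/7)


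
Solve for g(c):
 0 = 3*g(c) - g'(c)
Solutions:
 g(c) = C1*exp(3*c)


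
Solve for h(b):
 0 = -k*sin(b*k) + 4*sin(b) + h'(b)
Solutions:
 h(b) = C1 + 4*cos(b) - cos(b*k)


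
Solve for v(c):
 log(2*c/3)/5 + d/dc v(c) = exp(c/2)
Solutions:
 v(c) = C1 - c*log(c)/5 + c*(-log(2) + 1 + log(3))/5 + 2*exp(c/2)


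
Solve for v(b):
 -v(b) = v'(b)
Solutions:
 v(b) = C1*exp(-b)


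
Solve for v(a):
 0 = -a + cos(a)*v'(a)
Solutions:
 v(a) = C1 + Integral(a/cos(a), a)


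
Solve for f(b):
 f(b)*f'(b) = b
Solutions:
 f(b) = -sqrt(C1 + b^2)
 f(b) = sqrt(C1 + b^2)


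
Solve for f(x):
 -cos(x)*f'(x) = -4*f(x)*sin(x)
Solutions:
 f(x) = C1/cos(x)^4


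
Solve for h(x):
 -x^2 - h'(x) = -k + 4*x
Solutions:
 h(x) = C1 + k*x - x^3/3 - 2*x^2


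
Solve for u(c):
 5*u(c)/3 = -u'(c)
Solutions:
 u(c) = C1*exp(-5*c/3)


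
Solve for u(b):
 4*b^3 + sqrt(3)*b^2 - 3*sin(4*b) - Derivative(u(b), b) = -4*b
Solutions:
 u(b) = C1 + b^4 + sqrt(3)*b^3/3 + 2*b^2 + 3*cos(4*b)/4


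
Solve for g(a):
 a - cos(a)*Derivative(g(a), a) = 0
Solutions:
 g(a) = C1 + Integral(a/cos(a), a)


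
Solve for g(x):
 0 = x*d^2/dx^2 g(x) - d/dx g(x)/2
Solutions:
 g(x) = C1 + C2*x^(3/2)


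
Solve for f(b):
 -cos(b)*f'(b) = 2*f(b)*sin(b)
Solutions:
 f(b) = C1*cos(b)^2


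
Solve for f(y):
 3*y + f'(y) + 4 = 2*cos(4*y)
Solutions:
 f(y) = C1 - 3*y^2/2 - 4*y + sin(4*y)/2


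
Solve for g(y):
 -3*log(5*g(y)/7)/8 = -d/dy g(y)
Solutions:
 -8*Integral(1/(log(_y) - log(7) + log(5)), (_y, g(y)))/3 = C1 - y


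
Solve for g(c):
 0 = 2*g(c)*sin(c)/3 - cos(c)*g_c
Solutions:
 g(c) = C1/cos(c)^(2/3)


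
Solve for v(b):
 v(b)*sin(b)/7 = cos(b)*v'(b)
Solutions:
 v(b) = C1/cos(b)^(1/7)


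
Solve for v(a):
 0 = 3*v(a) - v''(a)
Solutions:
 v(a) = C1*exp(-sqrt(3)*a) + C2*exp(sqrt(3)*a)


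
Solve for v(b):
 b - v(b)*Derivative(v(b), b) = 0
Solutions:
 v(b) = -sqrt(C1 + b^2)
 v(b) = sqrt(C1 + b^2)


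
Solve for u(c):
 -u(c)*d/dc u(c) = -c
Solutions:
 u(c) = -sqrt(C1 + c^2)
 u(c) = sqrt(C1 + c^2)


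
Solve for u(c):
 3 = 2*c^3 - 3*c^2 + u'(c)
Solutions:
 u(c) = C1 - c^4/2 + c^3 + 3*c


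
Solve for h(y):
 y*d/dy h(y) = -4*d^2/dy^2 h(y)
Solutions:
 h(y) = C1 + C2*erf(sqrt(2)*y/4)


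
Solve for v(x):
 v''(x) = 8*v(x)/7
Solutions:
 v(x) = C1*exp(-2*sqrt(14)*x/7) + C2*exp(2*sqrt(14)*x/7)


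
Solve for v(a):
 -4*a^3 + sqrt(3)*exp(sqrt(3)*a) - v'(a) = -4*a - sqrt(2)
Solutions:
 v(a) = C1 - a^4 + 2*a^2 + sqrt(2)*a + exp(sqrt(3)*a)


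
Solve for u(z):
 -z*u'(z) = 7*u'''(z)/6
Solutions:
 u(z) = C1 + Integral(C2*airyai(-6^(1/3)*7^(2/3)*z/7) + C3*airybi(-6^(1/3)*7^(2/3)*z/7), z)


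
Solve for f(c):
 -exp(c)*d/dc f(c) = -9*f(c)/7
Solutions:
 f(c) = C1*exp(-9*exp(-c)/7)


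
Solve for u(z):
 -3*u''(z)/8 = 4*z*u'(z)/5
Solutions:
 u(z) = C1 + C2*erf(4*sqrt(15)*z/15)


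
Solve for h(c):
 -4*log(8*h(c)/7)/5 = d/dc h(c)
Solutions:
 5*Integral(1/(log(_y) - log(7) + 3*log(2)), (_y, h(c)))/4 = C1 - c


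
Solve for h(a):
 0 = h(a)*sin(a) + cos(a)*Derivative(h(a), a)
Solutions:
 h(a) = C1*cos(a)


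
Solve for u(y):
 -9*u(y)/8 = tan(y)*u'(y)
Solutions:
 u(y) = C1/sin(y)^(9/8)


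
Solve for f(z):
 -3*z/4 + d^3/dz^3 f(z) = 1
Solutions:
 f(z) = C1 + C2*z + C3*z^2 + z^4/32 + z^3/6


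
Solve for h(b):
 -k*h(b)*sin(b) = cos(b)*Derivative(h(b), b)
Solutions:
 h(b) = C1*exp(k*log(cos(b)))


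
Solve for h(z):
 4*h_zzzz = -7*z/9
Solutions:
 h(z) = C1 + C2*z + C3*z^2 + C4*z^3 - 7*z^5/4320


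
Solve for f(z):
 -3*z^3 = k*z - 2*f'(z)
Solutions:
 f(z) = C1 + k*z^2/4 + 3*z^4/8


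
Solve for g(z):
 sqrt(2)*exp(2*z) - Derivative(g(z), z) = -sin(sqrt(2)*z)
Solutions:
 g(z) = C1 + sqrt(2)*exp(2*z)/2 - sqrt(2)*cos(sqrt(2)*z)/2


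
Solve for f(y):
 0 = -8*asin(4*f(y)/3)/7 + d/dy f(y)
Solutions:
 Integral(1/asin(4*_y/3), (_y, f(y))) = C1 + 8*y/7


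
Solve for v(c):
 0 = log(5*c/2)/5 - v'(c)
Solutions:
 v(c) = C1 + c*log(c)/5 - c/5 - c*log(2)/5 + c*log(5)/5


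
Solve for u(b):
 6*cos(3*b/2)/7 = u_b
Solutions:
 u(b) = C1 + 4*sin(3*b/2)/7


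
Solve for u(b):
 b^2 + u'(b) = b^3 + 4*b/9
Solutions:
 u(b) = C1 + b^4/4 - b^3/3 + 2*b^2/9


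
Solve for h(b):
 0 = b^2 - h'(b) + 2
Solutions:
 h(b) = C1 + b^3/3 + 2*b


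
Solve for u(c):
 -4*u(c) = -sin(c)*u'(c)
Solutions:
 u(c) = C1*(cos(c)^2 - 2*cos(c) + 1)/(cos(c)^2 + 2*cos(c) + 1)


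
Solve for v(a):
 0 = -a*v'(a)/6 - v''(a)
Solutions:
 v(a) = C1 + C2*erf(sqrt(3)*a/6)


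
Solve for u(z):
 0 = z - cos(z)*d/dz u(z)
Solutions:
 u(z) = C1 + Integral(z/cos(z), z)


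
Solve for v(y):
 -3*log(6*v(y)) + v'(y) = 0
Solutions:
 -Integral(1/(log(_y) + log(6)), (_y, v(y)))/3 = C1 - y


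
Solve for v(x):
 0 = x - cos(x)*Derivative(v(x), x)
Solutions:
 v(x) = C1 + Integral(x/cos(x), x)


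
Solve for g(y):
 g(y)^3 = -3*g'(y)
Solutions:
 g(y) = -sqrt(6)*sqrt(-1/(C1 - y))/2
 g(y) = sqrt(6)*sqrt(-1/(C1 - y))/2


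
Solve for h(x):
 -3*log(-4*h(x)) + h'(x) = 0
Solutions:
 -Integral(1/(log(-_y) + 2*log(2)), (_y, h(x)))/3 = C1 - x


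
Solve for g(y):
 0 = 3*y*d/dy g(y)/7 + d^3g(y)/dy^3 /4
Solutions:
 g(y) = C1 + Integral(C2*airyai(-12^(1/3)*7^(2/3)*y/7) + C3*airybi(-12^(1/3)*7^(2/3)*y/7), y)


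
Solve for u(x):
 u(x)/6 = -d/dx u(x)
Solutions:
 u(x) = C1*exp(-x/6)


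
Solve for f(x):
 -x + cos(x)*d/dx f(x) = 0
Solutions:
 f(x) = C1 + Integral(x/cos(x), x)


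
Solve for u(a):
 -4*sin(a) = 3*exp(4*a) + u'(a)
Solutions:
 u(a) = C1 - 3*exp(4*a)/4 + 4*cos(a)


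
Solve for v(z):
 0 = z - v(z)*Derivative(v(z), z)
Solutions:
 v(z) = -sqrt(C1 + z^2)
 v(z) = sqrt(C1 + z^2)


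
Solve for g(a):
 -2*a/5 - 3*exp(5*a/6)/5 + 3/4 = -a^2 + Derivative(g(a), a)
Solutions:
 g(a) = C1 + a^3/3 - a^2/5 + 3*a/4 - 18*exp(5*a/6)/25


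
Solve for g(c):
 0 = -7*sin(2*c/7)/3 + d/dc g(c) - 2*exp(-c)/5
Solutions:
 g(c) = C1 - 49*cos(2*c/7)/6 - 2*exp(-c)/5


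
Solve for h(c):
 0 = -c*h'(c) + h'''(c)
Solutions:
 h(c) = C1 + Integral(C2*airyai(c) + C3*airybi(c), c)


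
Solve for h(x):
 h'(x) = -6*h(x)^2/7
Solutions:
 h(x) = 7/(C1 + 6*x)


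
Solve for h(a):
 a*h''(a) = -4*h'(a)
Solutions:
 h(a) = C1 + C2/a^3


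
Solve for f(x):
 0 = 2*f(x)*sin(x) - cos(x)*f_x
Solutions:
 f(x) = C1/cos(x)^2


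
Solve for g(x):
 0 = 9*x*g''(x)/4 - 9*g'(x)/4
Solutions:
 g(x) = C1 + C2*x^2


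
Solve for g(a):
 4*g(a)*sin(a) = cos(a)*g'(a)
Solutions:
 g(a) = C1/cos(a)^4


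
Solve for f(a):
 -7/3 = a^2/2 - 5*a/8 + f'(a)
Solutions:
 f(a) = C1 - a^3/6 + 5*a^2/16 - 7*a/3


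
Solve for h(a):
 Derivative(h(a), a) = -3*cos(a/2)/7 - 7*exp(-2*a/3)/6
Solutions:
 h(a) = C1 - 6*sin(a/2)/7 + 7*exp(-2*a/3)/4


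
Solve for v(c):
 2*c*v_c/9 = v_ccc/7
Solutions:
 v(c) = C1 + Integral(C2*airyai(42^(1/3)*c/3) + C3*airybi(42^(1/3)*c/3), c)


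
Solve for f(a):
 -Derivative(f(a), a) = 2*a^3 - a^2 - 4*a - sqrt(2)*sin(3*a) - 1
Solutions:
 f(a) = C1 - a^4/2 + a^3/3 + 2*a^2 + a - sqrt(2)*cos(3*a)/3


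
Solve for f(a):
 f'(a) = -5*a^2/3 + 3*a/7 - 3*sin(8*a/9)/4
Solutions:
 f(a) = C1 - 5*a^3/9 + 3*a^2/14 + 27*cos(8*a/9)/32


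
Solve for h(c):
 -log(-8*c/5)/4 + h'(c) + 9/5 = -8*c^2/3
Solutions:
 h(c) = C1 - 8*c^3/9 + c*log(-c)/4 + c*(-41 - 5*log(5) + 15*log(2))/20


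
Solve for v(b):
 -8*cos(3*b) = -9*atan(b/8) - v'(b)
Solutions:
 v(b) = C1 - 9*b*atan(b/8) + 36*log(b^2 + 64) + 8*sin(3*b)/3


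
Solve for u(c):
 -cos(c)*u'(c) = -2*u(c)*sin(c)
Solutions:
 u(c) = C1/cos(c)^2


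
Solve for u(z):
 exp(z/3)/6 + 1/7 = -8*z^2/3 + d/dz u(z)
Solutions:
 u(z) = C1 + 8*z^3/9 + z/7 + exp(z/3)/2


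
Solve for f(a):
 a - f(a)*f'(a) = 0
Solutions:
 f(a) = -sqrt(C1 + a^2)
 f(a) = sqrt(C1 + a^2)


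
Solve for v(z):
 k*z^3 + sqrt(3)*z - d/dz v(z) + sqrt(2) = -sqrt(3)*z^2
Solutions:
 v(z) = C1 + k*z^4/4 + sqrt(3)*z^3/3 + sqrt(3)*z^2/2 + sqrt(2)*z


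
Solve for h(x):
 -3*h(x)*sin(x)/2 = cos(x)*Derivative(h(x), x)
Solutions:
 h(x) = C1*cos(x)^(3/2)


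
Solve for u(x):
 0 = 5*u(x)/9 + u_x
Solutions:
 u(x) = C1*exp(-5*x/9)


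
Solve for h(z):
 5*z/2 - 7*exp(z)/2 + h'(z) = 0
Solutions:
 h(z) = C1 - 5*z^2/4 + 7*exp(z)/2


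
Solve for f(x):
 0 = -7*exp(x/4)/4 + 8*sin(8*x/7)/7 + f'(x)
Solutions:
 f(x) = C1 + 7*exp(x/4) + cos(8*x/7)


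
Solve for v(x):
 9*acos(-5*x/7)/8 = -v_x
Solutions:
 v(x) = C1 - 9*x*acos(-5*x/7)/8 - 9*sqrt(49 - 25*x^2)/40


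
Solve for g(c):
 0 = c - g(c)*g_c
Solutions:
 g(c) = -sqrt(C1 + c^2)
 g(c) = sqrt(C1 + c^2)


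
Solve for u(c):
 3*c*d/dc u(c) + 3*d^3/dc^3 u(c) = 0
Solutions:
 u(c) = C1 + Integral(C2*airyai(-c) + C3*airybi(-c), c)


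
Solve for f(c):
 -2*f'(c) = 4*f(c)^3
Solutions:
 f(c) = -sqrt(2)*sqrt(-1/(C1 - 2*c))/2
 f(c) = sqrt(2)*sqrt(-1/(C1 - 2*c))/2


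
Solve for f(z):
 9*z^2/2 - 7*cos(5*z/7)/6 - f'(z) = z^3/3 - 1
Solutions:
 f(z) = C1 - z^4/12 + 3*z^3/2 + z - 49*sin(5*z/7)/30


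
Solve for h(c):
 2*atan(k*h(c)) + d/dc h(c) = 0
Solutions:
 Integral(1/atan(_y*k), (_y, h(c))) = C1 - 2*c


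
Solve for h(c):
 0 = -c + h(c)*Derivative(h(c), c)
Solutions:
 h(c) = -sqrt(C1 + c^2)
 h(c) = sqrt(C1 + c^2)


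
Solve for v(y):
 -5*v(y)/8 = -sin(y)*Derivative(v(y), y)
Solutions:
 v(y) = C1*(cos(y) - 1)^(5/16)/(cos(y) + 1)^(5/16)


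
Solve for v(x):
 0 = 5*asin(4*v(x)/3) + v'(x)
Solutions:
 Integral(1/asin(4*_y/3), (_y, v(x))) = C1 - 5*x


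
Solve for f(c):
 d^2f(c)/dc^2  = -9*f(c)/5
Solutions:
 f(c) = C1*sin(3*sqrt(5)*c/5) + C2*cos(3*sqrt(5)*c/5)


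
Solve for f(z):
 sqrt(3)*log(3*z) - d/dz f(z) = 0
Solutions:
 f(z) = C1 + sqrt(3)*z*log(z) - sqrt(3)*z + sqrt(3)*z*log(3)


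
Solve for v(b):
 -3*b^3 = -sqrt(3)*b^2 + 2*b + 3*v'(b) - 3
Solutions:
 v(b) = C1 - b^4/4 + sqrt(3)*b^3/9 - b^2/3 + b


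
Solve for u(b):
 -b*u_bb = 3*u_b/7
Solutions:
 u(b) = C1 + C2*b^(4/7)


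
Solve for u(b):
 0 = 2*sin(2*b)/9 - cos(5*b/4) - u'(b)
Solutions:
 u(b) = C1 - 4*sin(5*b/4)/5 - cos(2*b)/9


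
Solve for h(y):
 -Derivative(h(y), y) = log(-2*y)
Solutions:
 h(y) = C1 - y*log(-y) + y*(1 - log(2))


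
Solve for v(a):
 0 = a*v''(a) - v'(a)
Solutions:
 v(a) = C1 + C2*a^2


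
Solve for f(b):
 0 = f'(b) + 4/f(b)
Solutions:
 f(b) = -sqrt(C1 - 8*b)
 f(b) = sqrt(C1 - 8*b)


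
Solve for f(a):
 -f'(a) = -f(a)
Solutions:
 f(a) = C1*exp(a)


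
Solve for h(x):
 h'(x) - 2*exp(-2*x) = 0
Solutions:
 h(x) = C1 - exp(-2*x)


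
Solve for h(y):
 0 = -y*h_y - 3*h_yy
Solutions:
 h(y) = C1 + C2*erf(sqrt(6)*y/6)


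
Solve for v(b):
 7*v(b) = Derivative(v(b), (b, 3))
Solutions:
 v(b) = C3*exp(7^(1/3)*b) + (C1*sin(sqrt(3)*7^(1/3)*b/2) + C2*cos(sqrt(3)*7^(1/3)*b/2))*exp(-7^(1/3)*b/2)


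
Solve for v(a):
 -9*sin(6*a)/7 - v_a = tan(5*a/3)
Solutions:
 v(a) = C1 + 3*log(cos(5*a/3))/5 + 3*cos(6*a)/14


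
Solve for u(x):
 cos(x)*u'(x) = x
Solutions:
 u(x) = C1 + Integral(x/cos(x), x)


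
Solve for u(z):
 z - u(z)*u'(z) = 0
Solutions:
 u(z) = -sqrt(C1 + z^2)
 u(z) = sqrt(C1 + z^2)


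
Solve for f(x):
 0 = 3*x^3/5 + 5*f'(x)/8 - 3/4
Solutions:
 f(x) = C1 - 6*x^4/25 + 6*x/5


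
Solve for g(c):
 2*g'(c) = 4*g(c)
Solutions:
 g(c) = C1*exp(2*c)


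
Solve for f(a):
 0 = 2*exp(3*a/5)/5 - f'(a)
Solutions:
 f(a) = C1 + 2*exp(3*a/5)/3


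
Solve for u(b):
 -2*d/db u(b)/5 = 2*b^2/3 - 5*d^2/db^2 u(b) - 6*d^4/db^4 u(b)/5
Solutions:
 u(b) = C1 + C2*exp(2^(1/3)*b*(-(18 + sqrt(31574))^(1/3) + 25*2^(1/3)/(18 + sqrt(31574))^(1/3))/12)*sin(2^(1/3)*sqrt(3)*b*(25*2^(1/3)/(18 + sqrt(31574))^(1/3) + (18 + sqrt(31574))^(1/3))/12) + C3*exp(2^(1/3)*b*(-(18 + sqrt(31574))^(1/3) + 25*2^(1/3)/(18 + sqrt(31574))^(1/3))/12)*cos(2^(1/3)*sqrt(3)*b*(25*2^(1/3)/(18 + sqrt(31574))^(1/3) + (18 + sqrt(31574))^(1/3))/12) + C4*exp(-2^(1/3)*b*(-(18 + sqrt(31574))^(1/3) + 25*2^(1/3)/(18 + sqrt(31574))^(1/3))/6) - 5*b^3/9 - 125*b^2/6 - 3125*b/6


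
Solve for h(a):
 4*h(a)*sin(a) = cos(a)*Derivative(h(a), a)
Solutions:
 h(a) = C1/cos(a)^4


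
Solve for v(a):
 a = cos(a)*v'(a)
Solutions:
 v(a) = C1 + Integral(a/cos(a), a)


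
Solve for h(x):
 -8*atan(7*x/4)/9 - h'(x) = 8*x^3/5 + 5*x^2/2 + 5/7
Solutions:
 h(x) = C1 - 2*x^4/5 - 5*x^3/6 - 8*x*atan(7*x/4)/9 - 5*x/7 + 16*log(49*x^2 + 16)/63


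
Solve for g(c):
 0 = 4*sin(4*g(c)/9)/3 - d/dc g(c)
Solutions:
 -4*c/3 + 9*log(cos(4*g(c)/9) - 1)/8 - 9*log(cos(4*g(c)/9) + 1)/8 = C1


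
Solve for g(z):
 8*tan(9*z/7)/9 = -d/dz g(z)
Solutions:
 g(z) = C1 + 56*log(cos(9*z/7))/81


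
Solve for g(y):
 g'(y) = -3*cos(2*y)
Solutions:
 g(y) = C1 - 3*sin(2*y)/2


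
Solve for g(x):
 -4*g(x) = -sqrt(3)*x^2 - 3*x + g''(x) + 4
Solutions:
 g(x) = C1*sin(2*x) + C2*cos(2*x) + sqrt(3)*x^2/4 + 3*x/4 - 1 - sqrt(3)/8


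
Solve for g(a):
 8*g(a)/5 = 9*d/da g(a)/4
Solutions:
 g(a) = C1*exp(32*a/45)


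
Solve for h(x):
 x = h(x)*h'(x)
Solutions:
 h(x) = -sqrt(C1 + x^2)
 h(x) = sqrt(C1 + x^2)


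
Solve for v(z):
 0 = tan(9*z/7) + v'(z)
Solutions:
 v(z) = C1 + 7*log(cos(9*z/7))/9


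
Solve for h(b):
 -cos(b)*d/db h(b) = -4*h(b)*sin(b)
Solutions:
 h(b) = C1/cos(b)^4


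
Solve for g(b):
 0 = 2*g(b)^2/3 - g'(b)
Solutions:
 g(b) = -3/(C1 + 2*b)


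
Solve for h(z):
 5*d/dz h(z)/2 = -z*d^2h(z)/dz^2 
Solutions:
 h(z) = C1 + C2/z^(3/2)


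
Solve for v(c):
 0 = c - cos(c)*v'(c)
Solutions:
 v(c) = C1 + Integral(c/cos(c), c)


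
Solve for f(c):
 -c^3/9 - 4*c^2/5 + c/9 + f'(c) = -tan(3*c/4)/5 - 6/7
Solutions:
 f(c) = C1 + c^4/36 + 4*c^3/15 - c^2/18 - 6*c/7 + 4*log(cos(3*c/4))/15


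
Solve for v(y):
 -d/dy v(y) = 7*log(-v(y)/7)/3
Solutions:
 3*Integral(1/(log(-_y) - log(7)), (_y, v(y)))/7 = C1 - y


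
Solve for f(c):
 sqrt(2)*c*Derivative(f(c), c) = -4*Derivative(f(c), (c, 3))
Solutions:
 f(c) = C1 + Integral(C2*airyai(-sqrt(2)*c/2) + C3*airybi(-sqrt(2)*c/2), c)


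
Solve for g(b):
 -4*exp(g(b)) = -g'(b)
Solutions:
 g(b) = log(-1/(C1 + 4*b))


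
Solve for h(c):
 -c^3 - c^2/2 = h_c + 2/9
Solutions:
 h(c) = C1 - c^4/4 - c^3/6 - 2*c/9


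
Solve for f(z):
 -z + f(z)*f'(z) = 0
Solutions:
 f(z) = -sqrt(C1 + z^2)
 f(z) = sqrt(C1 + z^2)


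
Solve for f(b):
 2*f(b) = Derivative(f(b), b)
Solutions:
 f(b) = C1*exp(2*b)


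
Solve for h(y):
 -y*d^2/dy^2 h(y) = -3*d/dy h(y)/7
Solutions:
 h(y) = C1 + C2*y^(10/7)


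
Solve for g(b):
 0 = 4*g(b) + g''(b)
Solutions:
 g(b) = C1*sin(2*b) + C2*cos(2*b)


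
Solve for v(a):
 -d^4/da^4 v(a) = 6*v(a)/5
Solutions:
 v(a) = (C1*sin(10^(3/4)*3^(1/4)*a/10) + C2*cos(10^(3/4)*3^(1/4)*a/10))*exp(-10^(3/4)*3^(1/4)*a/10) + (C3*sin(10^(3/4)*3^(1/4)*a/10) + C4*cos(10^(3/4)*3^(1/4)*a/10))*exp(10^(3/4)*3^(1/4)*a/10)


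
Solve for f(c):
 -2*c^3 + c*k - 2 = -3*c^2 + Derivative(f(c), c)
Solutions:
 f(c) = C1 - c^4/2 + c^3 + c^2*k/2 - 2*c


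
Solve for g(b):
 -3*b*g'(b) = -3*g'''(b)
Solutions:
 g(b) = C1 + Integral(C2*airyai(b) + C3*airybi(b), b)


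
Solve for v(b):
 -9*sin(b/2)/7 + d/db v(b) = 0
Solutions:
 v(b) = C1 - 18*cos(b/2)/7


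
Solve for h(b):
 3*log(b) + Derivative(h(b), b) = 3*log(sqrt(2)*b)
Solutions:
 h(b) = C1 + 3*b*log(2)/2


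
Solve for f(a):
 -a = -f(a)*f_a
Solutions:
 f(a) = -sqrt(C1 + a^2)
 f(a) = sqrt(C1 + a^2)


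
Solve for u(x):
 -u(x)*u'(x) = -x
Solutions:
 u(x) = -sqrt(C1 + x^2)
 u(x) = sqrt(C1 + x^2)


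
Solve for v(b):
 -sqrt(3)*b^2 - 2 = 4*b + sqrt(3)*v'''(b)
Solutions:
 v(b) = C1 + C2*b + C3*b^2 - b^5/60 - sqrt(3)*b^4/18 - sqrt(3)*b^3/9


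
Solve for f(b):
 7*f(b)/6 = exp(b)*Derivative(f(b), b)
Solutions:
 f(b) = C1*exp(-7*exp(-b)/6)


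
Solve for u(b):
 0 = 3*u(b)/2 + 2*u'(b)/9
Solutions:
 u(b) = C1*exp(-27*b/4)


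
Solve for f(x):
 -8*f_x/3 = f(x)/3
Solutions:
 f(x) = C1*exp(-x/8)


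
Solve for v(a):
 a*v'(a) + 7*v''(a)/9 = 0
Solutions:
 v(a) = C1 + C2*erf(3*sqrt(14)*a/14)


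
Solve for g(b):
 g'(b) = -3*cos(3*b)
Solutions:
 g(b) = C1 - sin(3*b)


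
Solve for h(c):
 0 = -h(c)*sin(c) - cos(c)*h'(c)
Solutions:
 h(c) = C1*cos(c)


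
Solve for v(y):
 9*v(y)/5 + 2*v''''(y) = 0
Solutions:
 v(y) = (C1*sin(2^(1/4)*sqrt(3)*5^(3/4)*y/10) + C2*cos(2^(1/4)*sqrt(3)*5^(3/4)*y/10))*exp(-2^(1/4)*sqrt(3)*5^(3/4)*y/10) + (C3*sin(2^(1/4)*sqrt(3)*5^(3/4)*y/10) + C4*cos(2^(1/4)*sqrt(3)*5^(3/4)*y/10))*exp(2^(1/4)*sqrt(3)*5^(3/4)*y/10)


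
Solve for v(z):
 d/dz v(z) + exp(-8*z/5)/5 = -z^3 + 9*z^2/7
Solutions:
 v(z) = C1 - z^4/4 + 3*z^3/7 + exp(-8*z/5)/8


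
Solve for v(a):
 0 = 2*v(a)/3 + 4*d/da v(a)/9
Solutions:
 v(a) = C1*exp(-3*a/2)


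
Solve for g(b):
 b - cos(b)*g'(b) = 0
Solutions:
 g(b) = C1 + Integral(b/cos(b), b)


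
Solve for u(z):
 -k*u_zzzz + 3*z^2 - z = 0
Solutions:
 u(z) = C1 + C2*z + C3*z^2 + C4*z^3 + z^6/(120*k) - z^5/(120*k)


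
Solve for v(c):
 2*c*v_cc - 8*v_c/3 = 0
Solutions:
 v(c) = C1 + C2*c^(7/3)


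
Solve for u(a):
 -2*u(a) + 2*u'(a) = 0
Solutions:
 u(a) = C1*exp(a)


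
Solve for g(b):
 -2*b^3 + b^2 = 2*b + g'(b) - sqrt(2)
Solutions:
 g(b) = C1 - b^4/2 + b^3/3 - b^2 + sqrt(2)*b


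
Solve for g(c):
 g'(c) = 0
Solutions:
 g(c) = C1


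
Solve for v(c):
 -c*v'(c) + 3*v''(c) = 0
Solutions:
 v(c) = C1 + C2*erfi(sqrt(6)*c/6)


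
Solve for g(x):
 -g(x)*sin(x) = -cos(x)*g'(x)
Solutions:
 g(x) = C1/cos(x)


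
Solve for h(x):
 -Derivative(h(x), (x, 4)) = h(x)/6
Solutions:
 h(x) = (C1*sin(2^(1/4)*3^(3/4)*x/6) + C2*cos(2^(1/4)*3^(3/4)*x/6))*exp(-2^(1/4)*3^(3/4)*x/6) + (C3*sin(2^(1/4)*3^(3/4)*x/6) + C4*cos(2^(1/4)*3^(3/4)*x/6))*exp(2^(1/4)*3^(3/4)*x/6)


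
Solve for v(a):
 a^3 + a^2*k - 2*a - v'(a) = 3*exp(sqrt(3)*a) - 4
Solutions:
 v(a) = C1 + a^4/4 + a^3*k/3 - a^2 + 4*a - sqrt(3)*exp(sqrt(3)*a)


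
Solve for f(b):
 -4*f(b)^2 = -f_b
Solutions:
 f(b) = -1/(C1 + 4*b)


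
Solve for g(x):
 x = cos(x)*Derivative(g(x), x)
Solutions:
 g(x) = C1 + Integral(x/cos(x), x)


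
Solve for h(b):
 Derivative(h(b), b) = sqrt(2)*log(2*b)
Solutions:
 h(b) = C1 + sqrt(2)*b*log(b) - sqrt(2)*b + sqrt(2)*b*log(2)


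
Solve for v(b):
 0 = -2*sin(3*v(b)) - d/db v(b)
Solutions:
 v(b) = -acos((-C1 - exp(12*b))/(C1 - exp(12*b)))/3 + 2*pi/3
 v(b) = acos((-C1 - exp(12*b))/(C1 - exp(12*b)))/3


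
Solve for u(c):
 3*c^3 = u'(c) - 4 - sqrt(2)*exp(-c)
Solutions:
 u(c) = C1 + 3*c^4/4 + 4*c - sqrt(2)*exp(-c)


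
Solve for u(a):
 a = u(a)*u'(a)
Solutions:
 u(a) = -sqrt(C1 + a^2)
 u(a) = sqrt(C1 + a^2)


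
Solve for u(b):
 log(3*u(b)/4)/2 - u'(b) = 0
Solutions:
 2*Integral(1/(-log(_y) - log(3) + 2*log(2)), (_y, u(b))) = C1 - b


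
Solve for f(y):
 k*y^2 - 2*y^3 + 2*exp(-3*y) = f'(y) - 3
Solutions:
 f(y) = C1 + k*y^3/3 - y^4/2 + 3*y - 2*exp(-3*y)/3


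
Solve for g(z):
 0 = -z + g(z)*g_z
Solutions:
 g(z) = -sqrt(C1 + z^2)
 g(z) = sqrt(C1 + z^2)


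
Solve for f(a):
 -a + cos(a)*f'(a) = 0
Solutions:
 f(a) = C1 + Integral(a/cos(a), a)


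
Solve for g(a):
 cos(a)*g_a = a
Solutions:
 g(a) = C1 + Integral(a/cos(a), a)


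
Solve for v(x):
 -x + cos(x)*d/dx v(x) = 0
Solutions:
 v(x) = C1 + Integral(x/cos(x), x)


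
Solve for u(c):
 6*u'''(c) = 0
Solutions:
 u(c) = C1 + C2*c + C3*c^2


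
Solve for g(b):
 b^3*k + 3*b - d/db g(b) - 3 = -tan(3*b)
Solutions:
 g(b) = C1 + b^4*k/4 + 3*b^2/2 - 3*b - log(cos(3*b))/3


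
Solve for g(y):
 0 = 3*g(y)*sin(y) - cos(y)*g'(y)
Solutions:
 g(y) = C1/cos(y)^3


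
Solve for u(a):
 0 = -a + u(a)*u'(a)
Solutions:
 u(a) = -sqrt(C1 + a^2)
 u(a) = sqrt(C1 + a^2)


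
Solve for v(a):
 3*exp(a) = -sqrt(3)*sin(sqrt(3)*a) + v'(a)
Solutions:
 v(a) = C1 + 3*exp(a) - cos(sqrt(3)*a)


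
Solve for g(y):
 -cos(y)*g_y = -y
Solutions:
 g(y) = C1 + Integral(y/cos(y), y)


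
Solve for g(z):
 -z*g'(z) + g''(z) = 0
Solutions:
 g(z) = C1 + C2*erfi(sqrt(2)*z/2)


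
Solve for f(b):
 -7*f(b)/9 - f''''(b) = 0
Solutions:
 f(b) = (C1*sin(sqrt(6)*7^(1/4)*b/6) + C2*cos(sqrt(6)*7^(1/4)*b/6))*exp(-sqrt(6)*7^(1/4)*b/6) + (C3*sin(sqrt(6)*7^(1/4)*b/6) + C4*cos(sqrt(6)*7^(1/4)*b/6))*exp(sqrt(6)*7^(1/4)*b/6)


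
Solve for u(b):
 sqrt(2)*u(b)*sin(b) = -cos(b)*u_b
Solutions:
 u(b) = C1*cos(b)^(sqrt(2))


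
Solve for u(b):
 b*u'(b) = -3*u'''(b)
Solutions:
 u(b) = C1 + Integral(C2*airyai(-3^(2/3)*b/3) + C3*airybi(-3^(2/3)*b/3), b)


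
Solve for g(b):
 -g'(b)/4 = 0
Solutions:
 g(b) = C1


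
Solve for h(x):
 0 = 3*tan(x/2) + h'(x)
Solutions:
 h(x) = C1 + 6*log(cos(x/2))


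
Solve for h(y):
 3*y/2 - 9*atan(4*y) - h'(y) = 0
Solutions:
 h(y) = C1 + 3*y^2/4 - 9*y*atan(4*y) + 9*log(16*y^2 + 1)/8


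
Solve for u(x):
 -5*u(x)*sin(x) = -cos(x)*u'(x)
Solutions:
 u(x) = C1/cos(x)^5


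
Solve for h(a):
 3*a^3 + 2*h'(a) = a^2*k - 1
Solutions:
 h(a) = C1 - 3*a^4/8 + a^3*k/6 - a/2


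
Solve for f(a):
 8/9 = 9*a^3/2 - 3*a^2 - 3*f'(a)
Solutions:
 f(a) = C1 + 3*a^4/8 - a^3/3 - 8*a/27


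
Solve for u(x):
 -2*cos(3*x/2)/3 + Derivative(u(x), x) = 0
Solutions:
 u(x) = C1 + 4*sin(3*x/2)/9


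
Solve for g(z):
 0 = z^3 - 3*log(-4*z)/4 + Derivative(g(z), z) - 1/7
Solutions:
 g(z) = C1 - z^4/4 + 3*z*log(-z)/4 + z*(-17 + 42*log(2))/28


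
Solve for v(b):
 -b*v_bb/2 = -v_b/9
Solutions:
 v(b) = C1 + C2*b^(11/9)


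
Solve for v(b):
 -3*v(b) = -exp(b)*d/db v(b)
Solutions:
 v(b) = C1*exp(-3*exp(-b))


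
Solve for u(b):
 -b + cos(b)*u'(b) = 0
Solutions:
 u(b) = C1 + Integral(b/cos(b), b)


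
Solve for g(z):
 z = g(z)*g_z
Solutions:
 g(z) = -sqrt(C1 + z^2)
 g(z) = sqrt(C1 + z^2)


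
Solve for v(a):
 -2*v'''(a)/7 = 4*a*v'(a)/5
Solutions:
 v(a) = C1 + Integral(C2*airyai(-14^(1/3)*5^(2/3)*a/5) + C3*airybi(-14^(1/3)*5^(2/3)*a/5), a)


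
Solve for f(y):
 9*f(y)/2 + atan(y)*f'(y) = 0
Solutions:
 f(y) = C1*exp(-9*Integral(1/atan(y), y)/2)


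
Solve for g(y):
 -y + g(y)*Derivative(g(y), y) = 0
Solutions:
 g(y) = -sqrt(C1 + y^2)
 g(y) = sqrt(C1 + y^2)


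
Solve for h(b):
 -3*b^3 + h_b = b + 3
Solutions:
 h(b) = C1 + 3*b^4/4 + b^2/2 + 3*b


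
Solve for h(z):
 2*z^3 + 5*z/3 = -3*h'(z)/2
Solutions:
 h(z) = C1 - z^4/3 - 5*z^2/9


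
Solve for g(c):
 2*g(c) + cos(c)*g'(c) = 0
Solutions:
 g(c) = C1*(sin(c) - 1)/(sin(c) + 1)


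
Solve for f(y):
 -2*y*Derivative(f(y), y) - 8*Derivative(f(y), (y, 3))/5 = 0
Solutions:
 f(y) = C1 + Integral(C2*airyai(-10^(1/3)*y/2) + C3*airybi(-10^(1/3)*y/2), y)


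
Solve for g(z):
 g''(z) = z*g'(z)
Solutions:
 g(z) = C1 + C2*erfi(sqrt(2)*z/2)


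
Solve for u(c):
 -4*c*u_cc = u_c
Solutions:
 u(c) = C1 + C2*c^(3/4)


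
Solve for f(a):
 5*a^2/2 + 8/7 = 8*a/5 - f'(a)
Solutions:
 f(a) = C1 - 5*a^3/6 + 4*a^2/5 - 8*a/7


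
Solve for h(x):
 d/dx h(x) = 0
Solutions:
 h(x) = C1


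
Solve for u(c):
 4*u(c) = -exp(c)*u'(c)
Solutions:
 u(c) = C1*exp(4*exp(-c))


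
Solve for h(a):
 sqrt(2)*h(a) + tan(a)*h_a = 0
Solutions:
 h(a) = C1/sin(a)^(sqrt(2))


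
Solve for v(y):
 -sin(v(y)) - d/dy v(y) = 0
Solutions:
 v(y) = -acos((-C1 - exp(2*y))/(C1 - exp(2*y))) + 2*pi
 v(y) = acos((-C1 - exp(2*y))/(C1 - exp(2*y)))


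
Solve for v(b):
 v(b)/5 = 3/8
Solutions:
 v(b) = 15/8


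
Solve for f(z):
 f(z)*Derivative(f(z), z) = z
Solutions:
 f(z) = -sqrt(C1 + z^2)
 f(z) = sqrt(C1 + z^2)


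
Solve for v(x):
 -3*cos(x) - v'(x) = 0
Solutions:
 v(x) = C1 - 3*sin(x)


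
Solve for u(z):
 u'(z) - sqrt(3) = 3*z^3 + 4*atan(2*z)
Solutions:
 u(z) = C1 + 3*z^4/4 + 4*z*atan(2*z) + sqrt(3)*z - log(4*z^2 + 1)


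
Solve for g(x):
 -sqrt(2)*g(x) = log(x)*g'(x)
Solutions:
 g(x) = C1*exp(-sqrt(2)*li(x))


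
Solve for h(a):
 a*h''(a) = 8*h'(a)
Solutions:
 h(a) = C1 + C2*a^9


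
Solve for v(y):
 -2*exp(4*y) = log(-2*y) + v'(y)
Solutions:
 v(y) = C1 - y*log(-y) + y*(1 - log(2)) - exp(4*y)/2


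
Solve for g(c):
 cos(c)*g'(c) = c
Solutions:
 g(c) = C1 + Integral(c/cos(c), c)


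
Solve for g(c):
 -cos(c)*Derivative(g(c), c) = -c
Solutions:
 g(c) = C1 + Integral(c/cos(c), c)


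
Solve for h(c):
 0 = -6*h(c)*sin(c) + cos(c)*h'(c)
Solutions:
 h(c) = C1/cos(c)^6


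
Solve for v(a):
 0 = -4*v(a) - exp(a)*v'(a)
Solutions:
 v(a) = C1*exp(4*exp(-a))


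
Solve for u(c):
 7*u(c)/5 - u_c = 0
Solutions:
 u(c) = C1*exp(7*c/5)


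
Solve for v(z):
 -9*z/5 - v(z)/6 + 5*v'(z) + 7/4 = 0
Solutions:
 v(z) = C1*exp(z/30) - 54*z/5 - 627/2


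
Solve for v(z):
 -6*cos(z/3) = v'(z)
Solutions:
 v(z) = C1 - 18*sin(z/3)


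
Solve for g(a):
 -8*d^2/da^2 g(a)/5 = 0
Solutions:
 g(a) = C1 + C2*a


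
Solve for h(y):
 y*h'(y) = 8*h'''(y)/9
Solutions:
 h(y) = C1 + Integral(C2*airyai(3^(2/3)*y/2) + C3*airybi(3^(2/3)*y/2), y)


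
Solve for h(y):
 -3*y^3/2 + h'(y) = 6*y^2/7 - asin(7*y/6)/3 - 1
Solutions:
 h(y) = C1 + 3*y^4/8 + 2*y^3/7 - y*asin(7*y/6)/3 - y - sqrt(36 - 49*y^2)/21


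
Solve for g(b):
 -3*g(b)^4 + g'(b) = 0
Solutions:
 g(b) = (-1/(C1 + 9*b))^(1/3)
 g(b) = (-1/(C1 + 3*b))^(1/3)*(-3^(2/3) - 3*3^(1/6)*I)/6
 g(b) = (-1/(C1 + 3*b))^(1/3)*(-3^(2/3) + 3*3^(1/6)*I)/6


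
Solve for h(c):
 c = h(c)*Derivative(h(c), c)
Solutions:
 h(c) = -sqrt(C1 + c^2)
 h(c) = sqrt(C1 + c^2)


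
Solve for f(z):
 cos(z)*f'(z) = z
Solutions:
 f(z) = C1 + Integral(z/cos(z), z)


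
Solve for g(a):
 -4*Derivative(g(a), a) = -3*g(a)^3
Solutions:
 g(a) = -sqrt(2)*sqrt(-1/(C1 + 3*a))
 g(a) = sqrt(2)*sqrt(-1/(C1 + 3*a))


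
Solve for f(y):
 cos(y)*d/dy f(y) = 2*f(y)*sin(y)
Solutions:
 f(y) = C1/cos(y)^2


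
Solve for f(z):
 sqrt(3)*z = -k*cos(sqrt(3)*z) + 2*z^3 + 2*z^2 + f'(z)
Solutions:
 f(z) = C1 + sqrt(3)*k*sin(sqrt(3)*z)/3 - z^4/2 - 2*z^3/3 + sqrt(3)*z^2/2


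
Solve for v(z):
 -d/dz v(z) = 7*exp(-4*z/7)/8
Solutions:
 v(z) = C1 + 49*exp(-4*z/7)/32
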